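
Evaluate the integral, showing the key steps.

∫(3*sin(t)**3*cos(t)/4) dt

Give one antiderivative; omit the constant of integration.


Step 1. Substitute u = sin(t), turning ∫(3*sin(t)**3*cos(t)/4) dt into ∫(3*u**3/4) du: now ∫(3*u**3/4) du.
Step 2. Evaluate the standard form: now 3*u**4/16.
Step 3. Substitute back u = sin(t): now 3*sin(t)**4/16.
Answer: 3*sin(t)**4/16.


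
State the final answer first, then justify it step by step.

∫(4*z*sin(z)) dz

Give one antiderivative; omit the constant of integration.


The answer is -4*z*cos(z) + 4*sin(z).
Step 1. Integrate ∫(4*z*sin(z)) dz by parts with u = z, dv = (4*sin(z)) dz, so v = -4*cos(z): now -4*z*cos(z) + ∫(4*cos(z)) dz.
Step 2. Evaluate the standard form: now -4*z*cos(z) + 4*sin(z).
Answer: -4*z*cos(z) + 4*sin(z).


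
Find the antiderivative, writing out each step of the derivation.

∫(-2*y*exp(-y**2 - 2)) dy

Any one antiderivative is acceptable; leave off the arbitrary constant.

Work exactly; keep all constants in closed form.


Step 1. Substitute u = y**2 + 2, turning ∫(-2*y*exp(-y**2 - 2)) dy into ∫(-exp(-u)) du: now ∫(-exp(-u)) du.
Step 2. Evaluate the standard form: now exp(-u).
Step 3. Substitute back u = y**2 + 2: now exp(-y**2 - 2).
Answer: exp(-y**2 - 2).


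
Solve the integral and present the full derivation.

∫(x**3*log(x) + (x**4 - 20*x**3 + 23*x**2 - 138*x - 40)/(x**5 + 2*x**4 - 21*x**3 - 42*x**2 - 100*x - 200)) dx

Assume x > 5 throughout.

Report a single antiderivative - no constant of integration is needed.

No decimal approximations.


Step 1. Rewrite: now ∫(x**3*log(x)) dx + ∫((x**4 - 20*x**3 + 23*x**2 - 138*x - 40)/(x**5 + 2*x**4 - 21*x**3 - 42*x**2 - 100*x - 200)) dx.
Step 2. Integrate ∫(x**3*log(x)) dx by parts with u = log(x), dv = (x**3) dx, so v = x**4/4 [assuming x > 0]: now x**4*log(x)/4 + ∫(-x**3/4) dx + ∫((x**4 - 20*x**3 + 23*x**2 - 138*x - 40)/(x**5 + 2*x**4 - 21*x**3 - 42*x**2 - 100*x - 200)) dx.
Step 3. Evaluate the standard form: now x**4*log(x)/4 - x**4/16 + ∫((x**4 - 20*x**3 + 23*x**2 - 138*x - 40)/(x**5 + 2*x**4 - 21*x**3 - 42*x**2 - 100*x - 200)) dx.
Step 4. Decompose ∫((x**4 - 20*x**3 + 23*x**2 - 138*x - 40)/(x**5 + 2*x**4 - 21*x**3 - 42*x**2 - 100*x - 200)) dx by partial fractions, (x**4 - 20*x**3 + 23*x**2 - 138*x - 40)/(x**5 + 2*x**4 - 21*x**3 - 42*x**2 - 100*x - 200) = 2/(x**2 + 4) + 5/(x + 5) - 3/(x + 2) - 1/(x - 5): now x**4*log(x)/4 - x**4/16 + ∫(-1/(x - 5)) dx + ∫(-3/(x + 2)) dx + ∫(5/(x + 5)) dx + ∫(2/(x**2 + 4)) dx.
Step 5. Evaluate the standard form [assuming x > -5]: now x**4*log(x)/4 - x**4/16 + 5*log(x + 5) + ∫(-1/(x - 5)) dx + ∫(-3/(x + 2)) dx + ∫(2/(x**2 + 4)) dx.
Step 6. Evaluate the standard form [assuming x > -2]: now x**4*log(x)/4 - x**4/16 - 3*log(x + 2) + 5*log(x + 5) + ∫(-1/(x - 5)) dx + ∫(2/(x**2 + 4)) dx.
Step 7. Evaluate the standard form [assuming x > 5]: now x**4*log(x)/4 - x**4/16 - log(x - 5) - 3*log(x + 2) + 5*log(x + 5) + ∫(2/(x**2 + 4)) dx.
Step 8. Evaluate the standard form: now x**4*log(x)/4 - x**4/16 - log(x - 5) - 3*log(x + 2) + 5*log(x + 5) + atan(x/2).
Answer: x**4*log(x)/4 - x**4/16 - log(x - 5) - 3*log(x + 2) + 5*log(x + 5) + atan(x/2).


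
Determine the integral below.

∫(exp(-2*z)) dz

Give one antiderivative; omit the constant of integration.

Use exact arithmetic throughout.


Answer: -exp(-2*z)/2.


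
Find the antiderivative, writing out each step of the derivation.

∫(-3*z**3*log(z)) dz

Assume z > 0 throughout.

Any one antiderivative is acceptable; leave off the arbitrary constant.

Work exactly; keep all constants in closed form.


Step 1. Integrate ∫(-3*z**3*log(z)) dz by parts with u = log(z), dv = (-3*z**3) dz, so v = -3*z**4/4 [assuming z > 0]: now -3*z**4*log(z)/4 + ∫(3*z**3/4) dz.
Step 2. Evaluate the standard form: now -3*z**4*log(z)/4 + 3*z**4/16.
Answer: -3*z**4*log(z)/4 + 3*z**4/16.


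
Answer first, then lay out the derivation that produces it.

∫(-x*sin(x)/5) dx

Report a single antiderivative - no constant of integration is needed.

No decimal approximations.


The answer is x*cos(x)/5 - sin(x)/5.
Step 1. Integrate ∫(-x*sin(x)/5) dx by parts with u = x, dv = (-sin(x)/5) dx, so v = cos(x)/5: now x*cos(x)/5 + ∫(-cos(x)/5) dx.
Step 2. Evaluate the standard form: now x*cos(x)/5 - sin(x)/5.
Answer: x*cos(x)/5 - sin(x)/5.


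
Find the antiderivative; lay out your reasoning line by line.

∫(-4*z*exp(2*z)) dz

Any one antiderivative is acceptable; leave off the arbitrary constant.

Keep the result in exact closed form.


Step 1. Integrate ∫(-4*z*exp(2*z)) dz by parts with u = z, dv = (-4*exp(2*z)) dz, so v = -2*exp(2*z): now -2*z*exp(2*z) + ∫(2*exp(2*z)) dz.
Step 2. Evaluate the standard form: now -2*z*exp(2*z) + exp(2*z).
Answer: -2*z*exp(2*z) + exp(2*z).


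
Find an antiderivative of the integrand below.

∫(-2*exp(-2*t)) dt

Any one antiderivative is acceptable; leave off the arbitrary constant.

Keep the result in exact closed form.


Answer: exp(-2*t).


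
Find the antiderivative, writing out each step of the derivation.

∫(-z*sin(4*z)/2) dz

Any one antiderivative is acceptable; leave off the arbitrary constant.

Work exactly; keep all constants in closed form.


Step 1. Integrate ∫(-z*sin(4*z)/2) dz by parts with u = z, dv = (-sin(4*z)/2) dz, so v = cos(4*z)/8: now z*cos(4*z)/8 + ∫(-cos(4*z)/8) dz.
Step 2. Evaluate the standard form: now z*cos(4*z)/8 - sin(4*z)/32.
Answer: z*cos(4*z)/8 - sin(4*z)/32.


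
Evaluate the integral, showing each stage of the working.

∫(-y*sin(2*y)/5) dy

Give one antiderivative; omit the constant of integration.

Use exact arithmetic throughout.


Step 1. Integrate ∫(-y*sin(2*y)/5) dy by parts with u = y, dv = (-sin(2*y)/5) dy, so v = cos(2*y)/10: now y*cos(2*y)/10 + ∫(-cos(2*y)/10) dy.
Step 2. Evaluate the standard form: now y*cos(2*y)/10 - sin(2*y)/20.
Answer: y*cos(2*y)/10 - sin(2*y)/20.


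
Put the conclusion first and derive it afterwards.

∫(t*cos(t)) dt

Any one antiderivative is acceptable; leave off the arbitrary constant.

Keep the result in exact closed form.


The answer is t*sin(t) + cos(t).
Step 1. Integrate ∫(t*cos(t)) dt by parts with u = t, dv = (cos(t)) dt, so v = sin(t): now t*sin(t) + ∫(-sin(t)) dt.
Step 2. Evaluate the standard form: now t*sin(t) + cos(t).
Answer: t*sin(t) + cos(t).


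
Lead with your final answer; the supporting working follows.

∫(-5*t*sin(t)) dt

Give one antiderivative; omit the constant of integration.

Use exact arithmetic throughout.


The answer is 5*t*cos(t) - 5*sin(t).
Step 1. Integrate ∫(-5*t*sin(t)) dt by parts with u = t, dv = (-5*sin(t)) dt, so v = 5*cos(t): now 5*t*cos(t) + ∫(-5*cos(t)) dt.
Step 2. Evaluate the standard form: now 5*t*cos(t) - 5*sin(t).
Answer: 5*t*cos(t) - 5*sin(t).


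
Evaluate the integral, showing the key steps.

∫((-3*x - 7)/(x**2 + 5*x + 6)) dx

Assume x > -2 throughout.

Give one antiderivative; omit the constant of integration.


Step 1. Decompose ∫((-3*x - 7)/(x**2 + 5*x + 6)) dx by partial fractions, (-3*x - 7)/(x**2 + 5*x + 6) = -2/(x + 3) - 1/(x + 2): now ∫(-1/(x + 2)) dx + ∫(-2/(x + 3)) dx.
Step 2. Evaluate the standard form [assuming x > -3]: now -2*log(x + 3) + ∫(-1/(x + 2)) dx.
Step 3. Evaluate the standard form [assuming x > -2]: now -log(x + 2) - 2*log(x + 3).
Answer: -log(x + 2) - 2*log(x + 3).


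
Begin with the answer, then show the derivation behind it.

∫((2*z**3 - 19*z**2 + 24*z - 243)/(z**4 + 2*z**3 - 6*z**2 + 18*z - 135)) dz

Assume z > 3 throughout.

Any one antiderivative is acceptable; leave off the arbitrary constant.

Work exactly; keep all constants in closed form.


The answer is -2*log(z - 3) + 4*log(z + 5) + atan(z/3).
Step 1. Decompose ∫((2*z**3 - 19*z**2 + 24*z - 243)/(z**4 + 2*z**3 - 6*z**2 + 18*z - 135)) dz by partial fractions, (2*z**3 - 19*z**2 + 24*z - 243)/(z**4 + 2*z**3 - 6*z**2 + 18*z - 135) = 3/(z**2 + 9) + 4/(z + 5) - 2/(z - 3): now ∫(-2/(z - 3)) dz + ∫(4/(z + 5)) dz + ∫(3/(z**2 + 9)) dz.
Step 2. Evaluate the standard form [assuming z > -5]: now 4*log(z + 5) + ∫(-2/(z - 3)) dz + ∫(3/(z**2 + 9)) dz.
Step 3. Evaluate the standard form [assuming z > 3]: now -2*log(z - 3) + 4*log(z + 5) + ∫(3/(z**2 + 9)) dz.
Step 4. Evaluate the standard form: now -2*log(z - 3) + 4*log(z + 5) + atan(z/3).
Answer: -2*log(z - 3) + 4*log(z + 5) + atan(z/3).


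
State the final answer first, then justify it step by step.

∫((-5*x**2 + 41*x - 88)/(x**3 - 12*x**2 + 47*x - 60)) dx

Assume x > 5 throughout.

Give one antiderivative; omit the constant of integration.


The answer is -4*log(x - 5) + 4*log(x - 4) - 5*log(x - 3).
Step 1. Decompose ∫((-5*x**2 + 41*x - 88)/(x**3 - 12*x**2 + 47*x - 60)) dx by partial fractions, (-5*x**2 + 41*x - 88)/(x**3 - 12*x**2 + 47*x - 60) = -5/(x - 3) + 4/(x - 4) - 4/(x - 5): now ∫(-4/(x - 5)) dx + ∫(4/(x - 4)) dx + ∫(-5/(x - 3)) dx.
Step 2. Evaluate the standard form [assuming x > 5]: now -4*log(x - 5) + ∫(4/(x - 4)) dx + ∫(-5/(x - 3)) dx.
Step 3. Evaluate the standard form [assuming x > 4]: now -4*log(x - 5) + 4*log(x - 4) + ∫(-5/(x - 3)) dx.
Step 4. Evaluate the standard form [assuming x > 3]: now -4*log(x - 5) + 4*log(x - 4) - 5*log(x - 3).
Answer: -4*log(x - 5) + 4*log(x - 4) - 5*log(x - 3).


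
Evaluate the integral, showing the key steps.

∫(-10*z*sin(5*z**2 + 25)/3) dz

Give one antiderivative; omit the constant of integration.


Step 1. Substitute u = z**2 + 5, turning ∫(-10*z*sin(5*z**2 + 25)/3) dz into ∫(-5*sin(5*u)/3) du: now ∫(-5*sin(5*u)/3) du.
Step 2. Evaluate the standard form: now cos(5*u)/3.
Step 3. Substitute back u = z**2 + 5: now cos(5*z**2 + 25)/3.
Answer: cos(5*z**2 + 25)/3.


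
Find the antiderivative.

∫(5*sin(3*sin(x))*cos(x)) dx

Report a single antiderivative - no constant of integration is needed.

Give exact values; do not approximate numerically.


Answer: -5*cos(3*sin(x))/3.


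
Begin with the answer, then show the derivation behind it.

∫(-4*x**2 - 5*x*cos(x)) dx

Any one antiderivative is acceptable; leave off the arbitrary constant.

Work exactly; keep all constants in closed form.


The answer is -4*x**3/3 - 5*x*sin(x) - 5*cos(x).
Step 1. Rewrite: now ∫(-4*x**2) dx + ∫(-5*x*cos(x)) dx.
Step 2. Evaluate the standard form: now -4*x**3/3 + ∫(-5*x*cos(x)) dx.
Step 3. Integrate ∫(-5*x*cos(x)) dx by parts with u = x, dv = (-5*cos(x)) dx, so v = -5*sin(x): now -4*x**3/3 - 5*x*sin(x) + ∫(5*sin(x)) dx.
Step 4. Evaluate the standard form: now -4*x**3/3 - 5*x*sin(x) - 5*cos(x).
Answer: -4*x**3/3 - 5*x*sin(x) - 5*cos(x).


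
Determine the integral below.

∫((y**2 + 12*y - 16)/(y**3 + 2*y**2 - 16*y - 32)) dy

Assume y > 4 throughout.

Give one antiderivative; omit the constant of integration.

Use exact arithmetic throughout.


Answer: log(y - 4) + 3*log(y + 2) - 3*log(y + 4).


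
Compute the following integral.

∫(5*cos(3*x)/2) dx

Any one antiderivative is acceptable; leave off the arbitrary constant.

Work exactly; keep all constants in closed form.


Answer: 5*sin(3*x)/6.


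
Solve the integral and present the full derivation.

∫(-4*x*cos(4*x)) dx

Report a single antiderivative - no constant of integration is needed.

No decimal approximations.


Step 1. Integrate ∫(-4*x*cos(4*x)) dx by parts with u = x, dv = (-4*cos(4*x)) dx, so v = -sin(4*x): now -x*sin(4*x) + ∫(sin(4*x)) dx.
Step 2. Evaluate the standard form: now -x*sin(4*x) - cos(4*x)/4.
Answer: -x*sin(4*x) - cos(4*x)/4.


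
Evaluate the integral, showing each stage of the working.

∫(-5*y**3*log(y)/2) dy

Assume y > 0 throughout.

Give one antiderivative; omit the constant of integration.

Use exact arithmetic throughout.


Step 1. Integrate ∫(-5*y**3*log(y)/2) dy by parts with u = log(y), dv = (-5*y**3/2) dy, so v = -5*y**4/8 [assuming y > 0]: now -5*y**4*log(y)/8 + ∫(5*y**3/8) dy.
Step 2. Evaluate the standard form: now -5*y**4*log(y)/8 + 5*y**4/32.
Answer: -5*y**4*log(y)/8 + 5*y**4/32.


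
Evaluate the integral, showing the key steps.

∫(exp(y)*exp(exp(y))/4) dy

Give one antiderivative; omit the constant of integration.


Step 1. Substitute u = exp(y), turning ∫(exp(y)*exp(exp(y))/4) dy into ∫(exp(u)/4) du: now ∫(exp(u)/4) du.
Step 2. Evaluate the standard form: now exp(u)/4.
Step 3. Substitute back u = exp(y): now exp(exp(y))/4.
Answer: exp(exp(y))/4.


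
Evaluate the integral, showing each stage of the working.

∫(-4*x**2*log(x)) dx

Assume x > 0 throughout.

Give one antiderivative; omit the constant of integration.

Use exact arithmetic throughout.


Step 1. Integrate ∫(-4*x**2*log(x)) dx by parts with u = log(x), dv = (-4*x**2) dx, so v = -4*x**3/3 [assuming x > 0]: now -4*x**3*log(x)/3 + ∫(4*x**2/3) dx.
Step 2. Evaluate the standard form: now -4*x**3*log(x)/3 + 4*x**3/9.
Answer: -4*x**3*log(x)/3 + 4*x**3/9.


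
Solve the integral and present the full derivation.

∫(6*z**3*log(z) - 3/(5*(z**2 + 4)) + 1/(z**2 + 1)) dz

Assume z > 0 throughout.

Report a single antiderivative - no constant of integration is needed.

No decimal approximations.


Step 1. Rewrite: now ∫(6*z**3*log(z)) dz + ∫(1/(z**2 + 1)) dz + ∫(-3/(5*(z**2 + 4))) dz.
Step 2. Evaluate the standard form: now -3*atan(z/2)/10 + ∫(6*z**3*log(z)) dz + ∫(1/(z**2 + 1)) dz.
Step 3. Evaluate the standard form: now -3*atan(z/2)/10 + atan(z) + ∫(6*z**3*log(z)) dz.
Step 4. Integrate ∫(6*z**3*log(z)) dz by parts with u = log(z), dv = (6*z**3) dz, so v = 3*z**4/2 [assuming z > 0]: now 3*z**4*log(z)/2 - 3*atan(z/2)/10 + atan(z) + ∫(-3*z**3/2) dz.
Step 5. Evaluate the standard form: now 3*z**4*log(z)/2 - 3*z**4/8 - 3*atan(z/2)/10 + atan(z).
Answer: 3*z**4*log(z)/2 - 3*z**4/8 - 3*atan(z/2)/10 + atan(z).


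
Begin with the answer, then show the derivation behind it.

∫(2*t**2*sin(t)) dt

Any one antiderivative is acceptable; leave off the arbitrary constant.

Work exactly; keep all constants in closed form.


The answer is -2*t**2*cos(t) + 4*t*sin(t) + 4*cos(t).
Step 1. Integrate ∫(2*t**2*sin(t)) dt by parts with u = t**2, dv = (2*sin(t)) dt, so v = -2*cos(t): now -2*t**2*cos(t) + ∫(4*t*cos(t)) dt.
Step 2. Integrate ∫(4*t*cos(t)) dt by parts with u = t, dv = (4*cos(t)) dt, so v = 4*sin(t): now -2*t**2*cos(t) + 4*t*sin(t) + ∫(-4*sin(t)) dt.
Step 3. Evaluate the standard form: now -2*t**2*cos(t) + 4*t*sin(t) + 4*cos(t).
Answer: -2*t**2*cos(t) + 4*t*sin(t) + 4*cos(t).


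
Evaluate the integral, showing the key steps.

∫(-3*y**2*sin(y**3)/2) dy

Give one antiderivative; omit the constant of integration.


Step 1. Substitute u = y**3, turning ∫(-3*y**2*sin(y**3)/2) dy into ∫(-sin(u)/2) du: now ∫(-sin(u)/2) du.
Step 2. Evaluate the standard form: now cos(u)/2.
Step 3. Substitute back u = y**3: now cos(y**3)/2.
Answer: cos(y**3)/2.


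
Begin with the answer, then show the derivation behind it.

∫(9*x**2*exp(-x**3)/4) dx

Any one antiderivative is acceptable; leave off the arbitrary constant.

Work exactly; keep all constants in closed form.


The answer is -3*exp(-x**3)/4.
Step 1. Substitute u = x**3, turning ∫(9*x**2*exp(-x**3)/4) dx into ∫(3*exp(-u)/4) du: now ∫(3*exp(-u)/4) du.
Step 2. Evaluate the standard form: now -3*exp(-u)/4.
Step 3. Substitute back u = x**3: now -3*exp(-x**3)/4.
Answer: -3*exp(-x**3)/4.


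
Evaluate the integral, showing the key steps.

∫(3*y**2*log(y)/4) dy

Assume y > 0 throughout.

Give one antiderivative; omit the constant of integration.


Step 1. Integrate ∫(3*y**2*log(y)/4) dy by parts with u = log(y), dv = (3*y**2/4) dy, so v = y**3/4 [assuming y > 0]: now y**3*log(y)/4 + ∫(-y**2/4) dy.
Step 2. Evaluate the standard form: now y**3*log(y)/4 - y**3/12.
Answer: y**3*log(y)/4 - y**3/12.


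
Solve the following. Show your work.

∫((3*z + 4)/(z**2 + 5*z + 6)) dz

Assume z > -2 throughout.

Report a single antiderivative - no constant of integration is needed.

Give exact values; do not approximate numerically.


Step 1. Decompose ∫((3*z + 4)/(z**2 + 5*z + 6)) dz by partial fractions, (3*z + 4)/(z**2 + 5*z + 6) = 5/(z + 3) - 2/(z + 2): now ∫(-2/(z + 2)) dz + ∫(5/(z + 3)) dz.
Step 2. Evaluate the standard form [assuming z > -3]: now 5*log(z + 3) + ∫(-2/(z + 2)) dz.
Step 3. Evaluate the standard form [assuming z > -2]: now -2*log(z + 2) + 5*log(z + 3).
Answer: -2*log(z + 2) + 5*log(z + 3).


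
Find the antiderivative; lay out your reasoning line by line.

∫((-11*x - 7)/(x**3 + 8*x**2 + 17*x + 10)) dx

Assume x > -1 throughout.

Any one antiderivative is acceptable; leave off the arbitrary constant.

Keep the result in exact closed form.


Step 1. Decompose ∫((-11*x - 7)/(x**3 + 8*x**2 + 17*x + 10)) dx by partial fractions, (-11*x - 7)/(x**3 + 8*x**2 + 17*x + 10) = 4/(x + 5) - 5/(x + 2) + 1/(x + 1): now ∫(1/(x + 1)) dx + ∫(-5/(x + 2)) dx + ∫(4/(x + 5)) dx.
Step 2. Evaluate the standard form [assuming x > -5]: now 4*log(x + 5) + ∫(1/(x + 1)) dx + ∫(-5/(x + 2)) dx.
Step 3. Evaluate the standard form [assuming x > -2]: now -5*log(x + 2) + 4*log(x + 5) + ∫(1/(x + 1)) dx.
Step 4. Evaluate the standard form [assuming x > -1]: now log(x + 1) - 5*log(x + 2) + 4*log(x + 5).
Answer: log(x + 1) - 5*log(x + 2) + 4*log(x + 5).


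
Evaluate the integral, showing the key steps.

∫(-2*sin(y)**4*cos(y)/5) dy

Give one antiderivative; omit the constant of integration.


Step 1. Substitute u = sin(y), turning ∫(-2*sin(y)**4*cos(y)/5) dy into ∫(-2*u**4/5) du: now ∫(-2*u**4/5) du.
Step 2. Evaluate the standard form: now -2*u**5/25.
Step 3. Substitute back u = sin(y): now -2*sin(y)**5/25.
Answer: -2*sin(y)**5/25.


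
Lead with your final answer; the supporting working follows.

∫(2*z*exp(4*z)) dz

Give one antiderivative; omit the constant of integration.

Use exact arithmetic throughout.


The answer is z*exp(4*z)/2 - exp(4*z)/8.
Step 1. Integrate ∫(2*z*exp(4*z)) dz by parts with u = z, dv = (2*exp(4*z)) dz, so v = exp(4*z)/2: now z*exp(4*z)/2 + ∫(-exp(4*z)/2) dz.
Step 2. Evaluate the standard form: now z*exp(4*z)/2 - exp(4*z)/8.
Answer: z*exp(4*z)/2 - exp(4*z)/8.


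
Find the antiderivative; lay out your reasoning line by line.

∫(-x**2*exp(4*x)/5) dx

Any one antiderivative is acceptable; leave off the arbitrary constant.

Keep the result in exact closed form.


Step 1. Integrate ∫(-x**2*exp(4*x)/5) dx by parts with u = x**2, dv = (-exp(4*x)/5) dx, so v = -exp(4*x)/20: now -x**2*exp(4*x)/20 + ∫(x*exp(4*x)/10) dx.
Step 2. Integrate ∫(x*exp(4*x)/10) dx by parts with u = x, dv = (exp(4*x)/10) dx, so v = exp(4*x)/40: now -x**2*exp(4*x)/20 + x*exp(4*x)/40 + ∫(-exp(4*x)/40) dx.
Step 3. Evaluate the standard form: now -x**2*exp(4*x)/20 + x*exp(4*x)/40 - exp(4*x)/160.
Answer: -x**2*exp(4*x)/20 + x*exp(4*x)/40 - exp(4*x)/160.


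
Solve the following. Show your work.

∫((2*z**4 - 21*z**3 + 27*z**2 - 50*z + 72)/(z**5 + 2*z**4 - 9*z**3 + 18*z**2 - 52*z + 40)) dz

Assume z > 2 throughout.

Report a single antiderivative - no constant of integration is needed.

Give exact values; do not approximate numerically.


Step 1. Decompose ∫((2*z**4 - 21*z**3 + 27*z**2 - 50*z + 72)/(z**5 + 2*z**4 - 9*z**3 + 18*z**2 - 52*z + 40)) dz by partial fractions, (2*z**4 - 21*z**3 + 27*z**2 - 50*z + 72)/(z**5 + 2*z**4 - 9*z**3 + 18*z**2 - 52*z + 40) = -2/(z**2 + 4) + 4/(z + 5) - 1/(z - 1) - 1/(z - 2): now ∫(-1/(z - 2)) dz + ∫(-1/(z - 1)) dz + ∫(4/(z + 5)) dz + ∫(-2/(z**2 + 4)) dz.
Step 2. Evaluate the standard form [assuming z > 1]: now -log(z - 1) + ∫(-1/(z - 2)) dz + ∫(4/(z + 5)) dz + ∫(-2/(z**2 + 4)) dz.
Step 3. Evaluate the standard form [assuming z > 2]: now -log(z - 2) - log(z - 1) + ∫(4/(z + 5)) dz + ∫(-2/(z**2 + 4)) dz.
Step 4. Evaluate the standard form [assuming z > -5]: now -log(z - 2) - log(z - 1) + 4*log(z + 5) + ∫(-2/(z**2 + 4)) dz.
Step 5. Evaluate the standard form: now -log(z - 2) - log(z - 1) + 4*log(z + 5) - atan(z/2).
Answer: -log(z - 2) - log(z - 1) + 4*log(z + 5) - atan(z/2).


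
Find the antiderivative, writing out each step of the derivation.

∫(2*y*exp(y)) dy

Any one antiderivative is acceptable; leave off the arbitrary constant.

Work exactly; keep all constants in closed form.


Step 1. Integrate ∫(2*y*exp(y)) dy by parts with u = y, dv = (2*exp(y)) dy, so v = 2*exp(y): now 2*y*exp(y) + ∫(-2*exp(y)) dy.
Step 2. Evaluate the standard form: now 2*y*exp(y) - 2*exp(y).
Answer: 2*y*exp(y) - 2*exp(y).


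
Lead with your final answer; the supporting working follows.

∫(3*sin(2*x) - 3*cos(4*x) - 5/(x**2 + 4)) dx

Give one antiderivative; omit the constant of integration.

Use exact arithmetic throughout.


The answer is -3*sin(4*x)/4 - 3*cos(2*x)/2 - 5*atan(x/2)/2.
Step 1. Rewrite: now ∫(-5/(x**2 + 4)) dx + ∫(3*sin(2*x)) dx + ∫(-3*cos(4*x)) dx.
Step 2. Evaluate the standard form: now -5*atan(x/2)/2 + ∫(3*sin(2*x)) dx + ∫(-3*cos(4*x)) dx.
Step 3. Evaluate the standard form: now -3*sin(4*x)/4 - 5*atan(x/2)/2 + ∫(3*sin(2*x)) dx.
Step 4. Evaluate the standard form: now -3*sin(4*x)/4 - 3*cos(2*x)/2 - 5*atan(x/2)/2.
Answer: -3*sin(4*x)/4 - 3*cos(2*x)/2 - 5*atan(x/2)/2.


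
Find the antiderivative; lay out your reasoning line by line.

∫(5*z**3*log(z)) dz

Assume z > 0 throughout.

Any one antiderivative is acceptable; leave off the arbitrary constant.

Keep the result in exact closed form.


Step 1. Integrate ∫(5*z**3*log(z)) dz by parts with u = log(z), dv = (5*z**3) dz, so v = 5*z**4/4 [assuming z > 0]: now 5*z**4*log(z)/4 + ∫(-5*z**3/4) dz.
Step 2. Evaluate the standard form: now 5*z**4*log(z)/4 - 5*z**4/16.
Answer: 5*z**4*log(z)/4 - 5*z**4/16.


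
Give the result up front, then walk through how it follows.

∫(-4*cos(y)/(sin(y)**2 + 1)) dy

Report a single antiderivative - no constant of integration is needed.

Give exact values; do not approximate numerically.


The answer is -4*atan(sin(y)).
Step 1. Substitute u = sin(y), turning ∫(-4*cos(y)/(sin(y)**2 + 1)) dy into ∫(-4/(u**2 + 1)) du: now ∫(-4/(u**2 + 1)) du.
Step 2. Evaluate the standard form: now -4*atan(u).
Step 3. Substitute back u = sin(y): now -4*atan(sin(y)).
Answer: -4*atan(sin(y)).


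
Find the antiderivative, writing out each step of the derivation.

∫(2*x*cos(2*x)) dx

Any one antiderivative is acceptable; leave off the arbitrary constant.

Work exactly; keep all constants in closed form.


Step 1. Integrate ∫(2*x*cos(2*x)) dx by parts with u = x, dv = (2*cos(2*x)) dx, so v = sin(2*x): now x*sin(2*x) + ∫(-sin(2*x)) dx.
Step 2. Evaluate the standard form: now x*sin(2*x) + cos(2*x)/2.
Answer: x*sin(2*x) + cos(2*x)/2.


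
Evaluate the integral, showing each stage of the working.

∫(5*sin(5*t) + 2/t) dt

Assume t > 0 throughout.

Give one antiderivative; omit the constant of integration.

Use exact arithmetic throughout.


Step 1. Rewrite: now ∫(2/t) dt + ∫(5*sin(5*t)) dt.
Step 2. Evaluate the standard form [assuming t > 0]: now 2*log(t) + ∫(5*sin(5*t)) dt.
Step 3. Evaluate the standard form: now 2*log(t) - cos(5*t).
Answer: 2*log(t) - cos(5*t).


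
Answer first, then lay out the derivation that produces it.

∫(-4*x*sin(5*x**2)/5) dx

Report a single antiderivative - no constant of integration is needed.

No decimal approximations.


The answer is 2*cos(5*x**2)/25.
Step 1. Substitute u = x**2, turning ∫(-4*x*sin(5*x**2)/5) dx into ∫(-2*sin(5*u)/5) du: now ∫(-2*sin(5*u)/5) du.
Step 2. Evaluate the standard form: now 2*cos(5*u)/25.
Step 3. Substitute back u = x**2: now 2*cos(5*x**2)/25.
Answer: 2*cos(5*x**2)/25.


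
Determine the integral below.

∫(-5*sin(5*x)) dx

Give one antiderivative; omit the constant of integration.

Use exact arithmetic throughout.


Answer: cos(5*x).


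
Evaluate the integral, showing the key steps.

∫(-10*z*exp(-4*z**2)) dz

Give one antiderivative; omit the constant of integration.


Step 1. Substitute u = z**2, turning ∫(-10*z*exp(-4*z**2)) dz into ∫(-5*exp(-4*u)) du: now ∫(-5*exp(-4*u)) du.
Step 2. Evaluate the standard form: now 5*exp(-4*u)/4.
Step 3. Substitute back u = z**2: now 5*exp(-4*z**2)/4.
Answer: 5*exp(-4*z**2)/4.


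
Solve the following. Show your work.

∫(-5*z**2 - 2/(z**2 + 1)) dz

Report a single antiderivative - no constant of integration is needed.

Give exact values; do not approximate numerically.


Step 1. Rewrite: now ∫(-5*z**2) dz + ∫(-2/(z**2 + 1)) dz.
Step 2. Evaluate the standard form: now -5*z**3/3 + ∫(-2/(z**2 + 1)) dz.
Step 3. Evaluate the standard form: now -5*z**3/3 - 2*atan(z).
Answer: -5*z**3/3 - 2*atan(z).


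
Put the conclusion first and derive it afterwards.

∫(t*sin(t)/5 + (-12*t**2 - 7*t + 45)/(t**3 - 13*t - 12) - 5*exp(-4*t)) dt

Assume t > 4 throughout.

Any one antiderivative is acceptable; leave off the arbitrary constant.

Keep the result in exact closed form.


The answer is -t*cos(t)/5 - 5*log(t - 4) - 4*log(t + 1) - 3*log(t + 3) + sin(t)/5 + 5*exp(-4*t)/4.
Step 1. Rewrite: now ∫(t*sin(t)/5) dt + ∫((-12*t**2 - 7*t + 45)/(t**3 - 13*t - 12)) dt + ∫(-5*exp(-4*t)) dt.
Step 2. Integrate ∫(t*sin(t)/5) dt by parts with u = t, dv = (sin(t)/5) dt, so v = -cos(t)/5: now -t*cos(t)/5 + ∫((-12*t**2 - 7*t + 45)/(t**3 - 13*t - 12)) dt + ∫(-5*exp(-4*t)) dt + ∫(cos(t)/5) dt.
Step 3. Evaluate the standard form: now -t*cos(t)/5 + sin(t)/5 + ∫((-12*t**2 - 7*t + 45)/(t**3 - 13*t - 12)) dt + ∫(-5*exp(-4*t)) dt.
Step 4. Decompose ∫((-12*t**2 - 7*t + 45)/(t**3 - 13*t - 12)) dt by partial fractions, (-12*t**2 - 7*t + 45)/(t**3 - 13*t - 12) = -3/(t + 3) - 4/(t + 1) - 5/(t - 4): now -t*cos(t)/5 + sin(t)/5 + ∫(-5/(t - 4)) dt + ∫(-4/(t + 1)) dt + ∫(-3/(t + 3)) dt + ∫(-5*exp(-4*t)) dt.
Step 5. Evaluate the standard form [assuming t > -1]: now -t*cos(t)/5 - 4*log(t + 1) + sin(t)/5 + ∫(-5/(t - 4)) dt + ∫(-3/(t + 3)) dt + ∫(-5*exp(-4*t)) dt.
Step 6. Evaluate the standard form [assuming t > 4]: now -t*cos(t)/5 - 5*log(t - 4) - 4*log(t + 1) + sin(t)/5 + ∫(-3/(t + 3)) dt + ∫(-5*exp(-4*t)) dt.
Step 7. Evaluate the standard form [assuming t > -3]: now -t*cos(t)/5 - 5*log(t - 4) - 4*log(t + 1) - 3*log(t + 3) + sin(t)/5 + ∫(-5*exp(-4*t)) dt.
Step 8. Evaluate the standard form: now -t*cos(t)/5 - 5*log(t - 4) - 4*log(t + 1) - 3*log(t + 3) + sin(t)/5 + 5*exp(-4*t)/4.
Answer: -t*cos(t)/5 - 5*log(t - 4) - 4*log(t + 1) - 3*log(t + 3) + sin(t)/5 + 5*exp(-4*t)/4.


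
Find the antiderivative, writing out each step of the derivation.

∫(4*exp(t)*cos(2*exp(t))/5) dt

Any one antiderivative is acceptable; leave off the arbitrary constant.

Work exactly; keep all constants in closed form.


Step 1. Substitute u = exp(t), turning ∫(4*exp(t)*cos(2*exp(t))/5) dt into ∫(4*cos(2*u)/5) du: now ∫(4*cos(2*u)/5) du.
Step 2. Evaluate the standard form: now 2*sin(2*u)/5.
Step 3. Substitute back u = exp(t): now 2*sin(2*exp(t))/5.
Answer: 2*sin(2*exp(t))/5.


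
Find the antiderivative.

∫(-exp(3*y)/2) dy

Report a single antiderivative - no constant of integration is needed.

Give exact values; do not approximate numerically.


Answer: -exp(3*y)/6.


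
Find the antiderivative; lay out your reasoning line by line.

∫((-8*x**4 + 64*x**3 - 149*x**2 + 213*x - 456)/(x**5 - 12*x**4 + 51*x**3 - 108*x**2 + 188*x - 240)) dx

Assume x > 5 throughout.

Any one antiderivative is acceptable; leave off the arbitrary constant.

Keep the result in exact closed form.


Step 1. Decompose ∫((-8*x**4 + 64*x**3 - 149*x**2 + 213*x - 456)/(x**5 - 12*x**4 + 51*x**3 - 108*x**2 + 188*x - 240)) dx by partial fractions, (-8*x**4 + 64*x**3 - 149*x**2 + 213*x - 456)/(x**5 - 12*x**4 + 51*x**3 - 108*x**2 + 188*x - 240) = -1/(x**2 + 4) - 3/(x - 3) - 3/(x - 4) - 2/(x - 5): now ∫(-2/(x - 5)) dx + ∫(-3/(x - 4)) dx + ∫(-3/(x - 3)) dx + ∫(-1/(x**2 + 4)) dx.
Step 2. Evaluate the standard form [assuming x > 5]: now -2*log(x - 5) + ∫(-3/(x - 4)) dx + ∫(-3/(x - 3)) dx + ∫(-1/(x**2 + 4)) dx.
Step 3. Evaluate the standard form [assuming x > 3]: now -2*log(x - 5) - 3*log(x - 3) + ∫(-3/(x - 4)) dx + ∫(-1/(x**2 + 4)) dx.
Step 4. Evaluate the standard form [assuming x > 4]: now -2*log(x - 5) - 3*log(x - 4) - 3*log(x - 3) + ∫(-1/(x**2 + 4)) dx.
Step 5. Evaluate the standard form: now -2*log(x - 5) - 3*log(x - 4) - 3*log(x - 3) - atan(x/2)/2.
Answer: -2*log(x - 5) - 3*log(x - 4) - 3*log(x - 3) - atan(x/2)/2.


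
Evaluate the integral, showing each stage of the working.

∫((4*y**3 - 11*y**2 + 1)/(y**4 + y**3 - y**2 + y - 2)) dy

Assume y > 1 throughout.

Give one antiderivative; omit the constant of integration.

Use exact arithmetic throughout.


Step 1. Decompose ∫((4*y**3 - 11*y**2 + 1)/(y**4 + y**3 - y**2 + y - 2)) dy by partial fractions, (4*y**3 - 11*y**2 + 1)/(y**4 + y**3 - y**2 + y - 2) = -4/(y**2 + 1) + 5/(y + 2) - 1/(y - 1): now ∫(-1/(y - 1)) dy + ∫(5/(y + 2)) dy + ∫(-4/(y**2 + 1)) dy.
Step 2. Evaluate the standard form [assuming y > 1]: now -log(y - 1) + ∫(5/(y + 2)) dy + ∫(-4/(y**2 + 1)) dy.
Step 3. Evaluate the standard form [assuming y > -2]: now -log(y - 1) + 5*log(y + 2) + ∫(-4/(y**2 + 1)) dy.
Step 4. Evaluate the standard form: now -log(y - 1) + 5*log(y + 2) - 4*atan(y).
Answer: -log(y - 1) + 5*log(y + 2) - 4*atan(y).


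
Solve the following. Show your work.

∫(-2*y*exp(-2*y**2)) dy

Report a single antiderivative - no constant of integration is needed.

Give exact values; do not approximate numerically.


Step 1. Substitute u = y**2, turning ∫(-2*y*exp(-2*y**2)) dy into ∫(-exp(-2*u)) du: now ∫(-exp(-2*u)) du.
Step 2. Evaluate the standard form: now exp(-2*u)/2.
Step 3. Substitute back u = y**2: now exp(-2*y**2)/2.
Answer: exp(-2*y**2)/2.


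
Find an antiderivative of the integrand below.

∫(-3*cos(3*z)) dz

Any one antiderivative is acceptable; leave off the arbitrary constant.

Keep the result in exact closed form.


Answer: -sin(3*z).


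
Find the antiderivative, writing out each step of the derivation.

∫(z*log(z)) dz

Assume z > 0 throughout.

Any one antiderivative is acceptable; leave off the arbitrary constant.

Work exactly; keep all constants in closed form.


Step 1. Integrate ∫(z*log(z)) dz by parts with u = log(z), dv = (z) dz, so v = z**2/2 [assuming z > 0]: now z**2*log(z)/2 + ∫(-z/2) dz.
Step 2. Evaluate the standard form: now z**2*log(z)/2 - z**2/4.
Answer: z**2*log(z)/2 - z**2/4.


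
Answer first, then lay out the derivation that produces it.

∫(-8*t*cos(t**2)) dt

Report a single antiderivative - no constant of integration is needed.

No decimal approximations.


The answer is -4*sin(t**2).
Step 1. Substitute u = t**2, turning ∫(-8*t*cos(t**2)) dt into ∫(-4*cos(u)) du: now ∫(-4*cos(u)) du.
Step 2. Evaluate the standard form: now -4*sin(u).
Step 3. Substitute back u = t**2: now -4*sin(t**2).
Answer: -4*sin(t**2).


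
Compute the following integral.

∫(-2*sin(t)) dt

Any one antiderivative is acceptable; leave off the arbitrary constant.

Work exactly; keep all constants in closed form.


Answer: 2*cos(t).


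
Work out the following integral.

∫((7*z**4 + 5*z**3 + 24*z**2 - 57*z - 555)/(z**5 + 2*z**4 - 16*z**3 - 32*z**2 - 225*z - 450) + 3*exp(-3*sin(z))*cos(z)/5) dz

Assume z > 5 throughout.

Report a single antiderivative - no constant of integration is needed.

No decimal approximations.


Answer: 2*log(z - 5) + log(z + 2) + 4*log(z + 5) + atan(z/3) - exp(-3*sin(z))/5.


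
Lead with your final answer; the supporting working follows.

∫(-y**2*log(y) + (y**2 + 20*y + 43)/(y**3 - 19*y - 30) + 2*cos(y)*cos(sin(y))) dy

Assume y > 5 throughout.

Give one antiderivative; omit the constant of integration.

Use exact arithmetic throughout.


The answer is -y**3*log(y)/3 + y**3/9 + 3*log(y - 5) - log(y + 2) - log(y + 3) + 2*sin(sin(y)).
Step 1. Rewrite: now ∫(-y**2*log(y)) dy + ∫((y**2 + 20*y + 43)/(y**3 - 19*y - 30)) dy + ∫(2*cos(y)*cos(sin(y))) dy.
Step 2. Substitute u = sin(y), turning ∫(2*cos(y)*cos(sin(y))) dy into ∫(2*cos(u)) du: now ∫(-y**2*log(y)) dy + ∫((y**2 + 20*y + 43)/(y**3 - 19*y - 30)) dy + ∫(2*cos(u)) du.
Step 3. Evaluate the standard form: now 2*sin(u) + ∫(-y**2*log(y)) dy + ∫((y**2 + 20*y + 43)/(y**3 - 19*y - 30)) dy.
Step 4. Substitute back u = sin(y): now 2*sin(sin(y)) + ∫(-y**2*log(y)) dy + ∫((y**2 + 20*y + 43)/(y**3 - 19*y - 30)) dy.
Step 5. Integrate ∫(-y**2*log(y)) dy by parts with u = log(y), dv = (-y**2) dy, so v = -y**3/3 [assuming y > 0]: now -y**3*log(y)/3 + 2*sin(sin(y)) + ∫(y**2/3) dy + ∫((y**2 + 20*y + 43)/(y**3 - 19*y - 30)) dy.
Step 6. Evaluate the standard form: now -y**3*log(y)/3 + y**3/9 + 2*sin(sin(y)) + ∫((y**2 + 20*y + 43)/(y**3 - 19*y - 30)) dy.
Step 7. Decompose ∫((y**2 + 20*y + 43)/(y**3 - 19*y - 30)) dy by partial fractions, (y**2 + 20*y + 43)/(y**3 - 19*y - 30) = -1/(y + 3) - 1/(y + 2) + 3/(y - 5): now -y**3*log(y)/3 + y**3/9 + 2*sin(sin(y)) + ∫(3/(y - 5)) dy + ∫(-1/(y + 2)) dy + ∫(-1/(y + 3)) dy.
Step 8. Evaluate the standard form [assuming y > 5]: now -y**3*log(y)/3 + y**3/9 + 3*log(y - 5) + 2*sin(sin(y)) + ∫(-1/(y + 2)) dy + ∫(-1/(y + 3)) dy.
Step 9. Evaluate the standard form [assuming y > -3]: now -y**3*log(y)/3 + y**3/9 + 3*log(y - 5) - log(y + 3) + 2*sin(sin(y)) + ∫(-1/(y + 2)) dy.
Step 10. Evaluate the standard form [assuming y > -2]: now -y**3*log(y)/3 + y**3/9 + 3*log(y - 5) - log(y + 2) - log(y + 3) + 2*sin(sin(y)).
Answer: -y**3*log(y)/3 + y**3/9 + 3*log(y - 5) - log(y + 2) - log(y + 3) + 2*sin(sin(y)).


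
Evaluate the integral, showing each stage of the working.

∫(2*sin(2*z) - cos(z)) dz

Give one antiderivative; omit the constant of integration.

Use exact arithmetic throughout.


Step 1. Rewrite: now ∫(2*sin(2*z)) dz + ∫(-cos(z)) dz.
Step 2. Evaluate the standard form: now -sin(z) + ∫(2*sin(2*z)) dz.
Step 3. Evaluate the standard form: now -sin(z) - cos(2*z).
Answer: -sin(z) - cos(2*z).


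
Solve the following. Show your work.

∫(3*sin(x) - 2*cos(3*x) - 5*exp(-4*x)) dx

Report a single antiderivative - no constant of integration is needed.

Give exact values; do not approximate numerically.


Step 1. Rewrite: now ∫(-5*exp(-4*x)) dx + ∫(3*sin(x)) dx + ∫(-2*cos(3*x)) dx.
Step 2. Evaluate the standard form: now ∫(3*sin(x)) dx + ∫(-2*cos(3*x)) dx + 5*exp(-4*x)/4.
Step 3. Evaluate the standard form: now -2*sin(3*x)/3 + ∫(3*sin(x)) dx + 5*exp(-4*x)/4.
Step 4. Evaluate the standard form: now -2*sin(3*x)/3 - 3*cos(x) + 5*exp(-4*x)/4.
Answer: -2*sin(3*x)/3 - 3*cos(x) + 5*exp(-4*x)/4.


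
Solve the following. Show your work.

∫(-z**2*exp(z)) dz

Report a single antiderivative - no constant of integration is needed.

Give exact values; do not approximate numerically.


Step 1. Integrate ∫(-z**2*exp(z)) dz by parts with u = z**2, dv = (-exp(z)) dz, so v = -exp(z): now -z**2*exp(z) + ∫(2*z*exp(z)) dz.
Step 2. Integrate ∫(2*z*exp(z)) dz by parts with u = z, dv = (2*exp(z)) dz, so v = 2*exp(z): now -z**2*exp(z) + 2*z*exp(z) + ∫(-2*exp(z)) dz.
Step 3. Evaluate the standard form: now -z**2*exp(z) + 2*z*exp(z) - 2*exp(z).
Answer: -z**2*exp(z) + 2*z*exp(z) - 2*exp(z).


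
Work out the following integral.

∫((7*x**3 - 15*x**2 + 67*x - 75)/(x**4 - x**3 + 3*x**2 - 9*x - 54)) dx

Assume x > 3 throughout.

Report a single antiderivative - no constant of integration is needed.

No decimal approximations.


Answer: 2*log(x - 3) + 5*log(x + 2) - 4*atan(x/3)/3.


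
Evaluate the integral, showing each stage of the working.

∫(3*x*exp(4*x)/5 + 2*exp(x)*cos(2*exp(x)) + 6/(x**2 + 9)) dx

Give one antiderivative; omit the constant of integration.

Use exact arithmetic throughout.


Step 1. Rewrite: now ∫(3*x*exp(4*x)/5) dx + ∫(2*exp(x)*cos(2*exp(x))) dx + ∫(6/(x**2 + 9)) dx.
Step 2. Substitute u = exp(x), turning ∫(2*exp(x)*cos(2*exp(x))) dx into ∫(2*cos(2*u)) du: now ∫(3*x*exp(4*x)/5) dx + ∫(6/(x**2 + 9)) dx + ∫(2*cos(2*u)) du.
Step 3. Evaluate the standard form: now sin(2*u) + ∫(3*x*exp(4*x)/5) dx + ∫(6/(x**2 + 9)) dx.
Step 4. Substitute back u = exp(x): now sin(2*exp(x)) + ∫(3*x*exp(4*x)/5) dx + ∫(6/(x**2 + 9)) dx.
Step 5. Integrate ∫(3*x*exp(4*x)/5) dx by parts with u = x, dv = (3*exp(4*x)/5) dx, so v = 3*exp(4*x)/20: now 3*x*exp(4*x)/20 + sin(2*exp(x)) + ∫(6/(x**2 + 9)) dx + ∫(-3*exp(4*x)/20) dx.
Step 6. Evaluate the standard form: now 3*x*exp(4*x)/20 - 3*exp(4*x)/80 + sin(2*exp(x)) + ∫(6/(x**2 + 9)) dx.
Step 7. Evaluate the standard form: now 3*x*exp(4*x)/20 - 3*exp(4*x)/80 + sin(2*exp(x)) + 2*atan(x/3).
Answer: 3*x*exp(4*x)/20 - 3*exp(4*x)/80 + sin(2*exp(x)) + 2*atan(x/3).


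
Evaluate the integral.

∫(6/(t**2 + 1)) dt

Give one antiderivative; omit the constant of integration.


Answer: 6*atan(t).


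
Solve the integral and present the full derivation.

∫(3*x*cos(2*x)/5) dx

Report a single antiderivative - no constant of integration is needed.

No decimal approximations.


Step 1. Integrate ∫(3*x*cos(2*x)/5) dx by parts with u = x, dv = (3*cos(2*x)/5) dx, so v = 3*sin(2*x)/10: now 3*x*sin(2*x)/10 + ∫(-3*sin(2*x)/10) dx.
Step 2. Evaluate the standard form: now 3*x*sin(2*x)/10 + 3*cos(2*x)/20.
Answer: 3*x*sin(2*x)/10 + 3*cos(2*x)/20.


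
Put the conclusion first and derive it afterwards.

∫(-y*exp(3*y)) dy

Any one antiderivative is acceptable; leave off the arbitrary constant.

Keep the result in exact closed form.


The answer is -y*exp(3*y)/3 + exp(3*y)/9.
Step 1. Integrate ∫(-y*exp(3*y)) dy by parts with u = y, dv = (-exp(3*y)) dy, so v = -exp(3*y)/3: now -y*exp(3*y)/3 + ∫(exp(3*y)/3) dy.
Step 2. Evaluate the standard form: now -y*exp(3*y)/3 + exp(3*y)/9.
Answer: -y*exp(3*y)/3 + exp(3*y)/9.


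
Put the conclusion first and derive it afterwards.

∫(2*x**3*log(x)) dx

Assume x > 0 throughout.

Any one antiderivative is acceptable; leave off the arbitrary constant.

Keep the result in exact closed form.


The answer is x**4*log(x)/2 - x**4/8.
Step 1. Integrate ∫(2*x**3*log(x)) dx by parts with u = log(x), dv = (2*x**3) dx, so v = x**4/2 [assuming x > 0]: now x**4*log(x)/2 + ∫(-x**3/2) dx.
Step 2. Evaluate the standard form: now x**4*log(x)/2 - x**4/8.
Answer: x**4*log(x)/2 - x**4/8.


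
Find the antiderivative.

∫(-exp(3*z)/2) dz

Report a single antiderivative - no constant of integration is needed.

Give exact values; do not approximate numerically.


Answer: -exp(3*z)/6.


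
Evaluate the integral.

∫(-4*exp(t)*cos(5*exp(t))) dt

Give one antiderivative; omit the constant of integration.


Answer: -4*sin(5*exp(t))/5.


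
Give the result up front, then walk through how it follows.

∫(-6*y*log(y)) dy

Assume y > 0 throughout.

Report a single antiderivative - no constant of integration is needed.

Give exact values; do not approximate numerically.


The answer is -3*y**2*log(y) + 3*y**2/2.
Step 1. Integrate ∫(-6*y*log(y)) dy by parts with u = log(y), dv = (-6*y) dy, so v = -3*y**2 [assuming y > 0]: now -3*y**2*log(y) + ∫(3*y) dy.
Step 2. Evaluate the standard form: now -3*y**2*log(y) + 3*y**2/2.
Answer: -3*y**2*log(y) + 3*y**2/2.


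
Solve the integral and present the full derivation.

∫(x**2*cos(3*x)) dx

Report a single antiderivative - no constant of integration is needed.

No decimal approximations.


Step 1. Integrate ∫(x**2*cos(3*x)) dx by parts with u = x**2, dv = (cos(3*x)) dx, so v = sin(3*x)/3: now x**2*sin(3*x)/3 + ∫(-2*x*sin(3*x)/3) dx.
Step 2. Integrate ∫(-2*x*sin(3*x)/3) dx by parts with u = x, dv = (-2*sin(3*x)/3) dx, so v = 2*cos(3*x)/9: now x**2*sin(3*x)/3 + 2*x*cos(3*x)/9 + ∫(-2*cos(3*x)/9) dx.
Step 3. Evaluate the standard form: now x**2*sin(3*x)/3 + 2*x*cos(3*x)/9 - 2*sin(3*x)/27.
Answer: x**2*sin(3*x)/3 + 2*x*cos(3*x)/9 - 2*sin(3*x)/27.


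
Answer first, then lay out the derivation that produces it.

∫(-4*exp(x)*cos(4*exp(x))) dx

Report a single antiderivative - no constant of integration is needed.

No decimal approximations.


The answer is -sin(4*exp(x)).
Step 1. Substitute u = exp(x), turning ∫(-4*exp(x)*cos(4*exp(x))) dx into ∫(-4*cos(4*u)) du: now ∫(-4*cos(4*u)) du.
Step 2. Evaluate the standard form: now -sin(4*u).
Step 3. Substitute back u = exp(x): now -sin(4*exp(x)).
Answer: -sin(4*exp(x)).


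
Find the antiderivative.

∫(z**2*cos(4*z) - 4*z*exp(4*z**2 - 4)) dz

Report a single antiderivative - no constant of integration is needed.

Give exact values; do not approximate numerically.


Answer: z**2*sin(4*z)/4 + z*cos(4*z)/8 - exp(4*z**2 - 4)/2 - sin(4*z)/32.
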